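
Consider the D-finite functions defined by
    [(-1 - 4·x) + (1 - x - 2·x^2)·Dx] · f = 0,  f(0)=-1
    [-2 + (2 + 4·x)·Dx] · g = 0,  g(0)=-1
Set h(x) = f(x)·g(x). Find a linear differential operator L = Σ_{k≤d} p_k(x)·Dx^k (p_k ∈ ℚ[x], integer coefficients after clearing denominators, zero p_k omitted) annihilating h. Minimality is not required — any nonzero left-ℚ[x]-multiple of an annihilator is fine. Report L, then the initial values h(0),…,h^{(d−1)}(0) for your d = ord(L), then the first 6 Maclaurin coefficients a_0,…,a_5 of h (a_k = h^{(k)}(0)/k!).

L = (2 + 5·x + 6·x^2) + (-1 - x + 4·x^2 + 4·x^3)·Dx  (order 1).
h: a_k = 1, 2, 7/2, 8, 115/8, 125/4, …
ICs: h(0) = 1.

f: a_k = -1, -1, -3, -5, -11, -21, …
g: a_k = -1, -1, 1/2, -1/2, 5/8, -7/8, …
L₀ := L_f ⊗_s L_g (sym. prod.), ord ≤ 1.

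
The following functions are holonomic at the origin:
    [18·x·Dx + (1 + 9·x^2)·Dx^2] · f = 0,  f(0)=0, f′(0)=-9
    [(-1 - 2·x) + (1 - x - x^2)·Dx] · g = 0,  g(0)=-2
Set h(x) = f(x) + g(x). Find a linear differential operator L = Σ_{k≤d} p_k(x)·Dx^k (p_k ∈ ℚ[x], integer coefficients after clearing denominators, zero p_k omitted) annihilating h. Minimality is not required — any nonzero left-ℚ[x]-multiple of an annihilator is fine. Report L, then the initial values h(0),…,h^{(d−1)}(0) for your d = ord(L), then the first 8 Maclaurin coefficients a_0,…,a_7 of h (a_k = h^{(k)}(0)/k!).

f: a_k = 0, -9, 0, 27, 0, -729/5, 0, 6561/7, …
g: a_k = -2, -2, -4, -6, -10, -16, -26, -42, …
Sum ⇒ L₀ = lclm(L_f,L_g) in ℚ(x)⟨Dx⟩.
L = (36 - 144·x - 1440·x^2 - 2376·x^3 - 3186·x^4 - 486·x^6)·Dx + (-18 - 24·x + 108·x^2 - 444·x^3 - 2313·x^4 - 2178·x^5 - 243·x^6 - 486·x^7)·Dx^2 + (2 + 10·x + 34·x^2 + 48·x^3 + 123·x^4 - 387·x^5 - 198·x^6 - 81·x^7 - 81·x^8)·Dx^3  (order 3).
h: a_k = -2, -11, -4, 21, -10, -809/5, -26, 6267/7, …
ICs: h(0) = -2, h′(0) = -11, h′′(0) = -8.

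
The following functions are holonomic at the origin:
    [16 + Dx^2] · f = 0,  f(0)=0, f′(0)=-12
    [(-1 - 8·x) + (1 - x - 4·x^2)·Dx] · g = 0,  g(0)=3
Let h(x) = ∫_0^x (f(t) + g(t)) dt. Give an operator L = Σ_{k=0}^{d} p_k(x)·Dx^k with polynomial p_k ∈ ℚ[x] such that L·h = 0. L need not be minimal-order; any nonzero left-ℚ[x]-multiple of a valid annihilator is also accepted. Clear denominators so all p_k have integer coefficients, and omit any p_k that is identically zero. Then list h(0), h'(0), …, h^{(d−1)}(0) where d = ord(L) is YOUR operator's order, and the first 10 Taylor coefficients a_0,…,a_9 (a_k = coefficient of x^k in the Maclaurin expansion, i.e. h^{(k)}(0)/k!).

f: a_k = 0, -12, 0, 32, 0, -128/5, 0, 1024/105, 0, -2048/945, …
g: a_k = 3, 3, 15, 27, 87, 195, 543, 1323, 3495, 8787, …
L₀ := lclm(L_f,L_g); ord L₀ ≤ 2+1.
h=∫h₀ ⇒ L = L₀·Dx.
L = (-560 - 4608·x - 1664·x^2 - 6144·x^3 - 10240·x^4 - 16384·x^5)·Dx + (208 - 272·x - 896·x^2 + 1408·x^3 + 1536·x^4 - 6144·x^5 - 8192·x^6)·Dx^2 + (-35 - 288·x - 104·x^2 - 384·x^3 - 640·x^4 - 1024·x^5)·Dx^3 + (13 - 17·x - 56·x^2 + 88·x^3 + 96·x^4 - 384·x^5 - 512·x^6)·Dx^4  (order 4).
h: a_k = 0, 3, -9/2, 5, 59/4, 87/5, 847/30, 543/7, 139939/840, 1165/3, …
ICs: h(0) = 0, h′(0) = 3, h′′(0) = -9, h′′′(0) = 30.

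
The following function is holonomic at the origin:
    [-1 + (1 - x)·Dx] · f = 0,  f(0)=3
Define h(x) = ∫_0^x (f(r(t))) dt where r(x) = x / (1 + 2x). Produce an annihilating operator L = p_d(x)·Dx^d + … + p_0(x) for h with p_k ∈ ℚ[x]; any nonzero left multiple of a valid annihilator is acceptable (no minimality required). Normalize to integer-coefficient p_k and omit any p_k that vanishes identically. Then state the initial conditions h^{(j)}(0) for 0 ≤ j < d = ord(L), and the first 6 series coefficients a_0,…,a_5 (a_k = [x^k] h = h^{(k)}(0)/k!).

f: a_k = 3, 3, 3, 3, 3, 3, …
Substitute x→r, Dx→(1/r')Dx; clear ⇒ L₀.
Integrate: L := L₀·Dx.
L = -Dx + (1 + 3·x + 2·x^2)·Dx^2  (order 2).
h: a_k = 0, 3, 3/2, -1, 3/4, -3/5, …
ICs: h(0) = 0, h′(0) = 3.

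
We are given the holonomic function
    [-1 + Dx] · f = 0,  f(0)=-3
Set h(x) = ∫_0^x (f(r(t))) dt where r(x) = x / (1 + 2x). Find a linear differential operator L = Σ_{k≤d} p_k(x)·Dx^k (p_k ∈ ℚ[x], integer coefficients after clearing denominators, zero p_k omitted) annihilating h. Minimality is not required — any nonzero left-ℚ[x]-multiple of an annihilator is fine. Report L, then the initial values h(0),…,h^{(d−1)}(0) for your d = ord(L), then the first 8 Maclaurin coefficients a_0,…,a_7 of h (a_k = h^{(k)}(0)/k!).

f: a_k = -3, -3, -3/2, -1/2, -1/8, -1/40, -1/240, -1/1680, …
Substitute x→r, Dx→(1/r')Dx; clear ⇒ L₀.
h=∫₀ˣh₀: take L = L₀·Dx.
L = -Dx + (1 + 4·x + 4·x^2)·Dx^2  (order 2).
h: a_k = 0, -3, -3/2, 3/2, -13/8, 71/40, -147/80, 2699/1680, …
ICs: h(0) = 0, h′(0) = -3.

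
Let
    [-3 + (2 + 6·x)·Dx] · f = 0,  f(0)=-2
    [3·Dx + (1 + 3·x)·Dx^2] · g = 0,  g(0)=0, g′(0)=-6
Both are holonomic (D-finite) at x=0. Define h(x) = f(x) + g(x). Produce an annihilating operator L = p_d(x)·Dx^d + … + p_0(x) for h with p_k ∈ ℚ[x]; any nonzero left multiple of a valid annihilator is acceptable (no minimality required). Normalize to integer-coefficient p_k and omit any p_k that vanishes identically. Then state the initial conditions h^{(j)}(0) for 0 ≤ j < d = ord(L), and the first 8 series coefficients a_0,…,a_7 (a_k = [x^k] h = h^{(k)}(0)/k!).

L = 9·Dx + (15 + 45·x)·Dx^2 + (2 + 12·x + 18·x^2)·Dx^3  (order 3).
h: a_k = -2, -9, 45/4, -171/8, 2997/64, -70713/640, 139725/512, -4984173/7168, …
ICs: h(0) = -2, h′(0) = -9, h′′(0) = 45/2.

f: a_k = -2, -3, 9/4, -27/8, 405/64, -1701/128, 15309/512, -72171/1024, …
g: a_k = 0, -6, 9, -18, 81/2, -486/5, 243, -4374/7, …
f+g: L₀ = lclm(L_f,L_g), ord ≤ 1+2.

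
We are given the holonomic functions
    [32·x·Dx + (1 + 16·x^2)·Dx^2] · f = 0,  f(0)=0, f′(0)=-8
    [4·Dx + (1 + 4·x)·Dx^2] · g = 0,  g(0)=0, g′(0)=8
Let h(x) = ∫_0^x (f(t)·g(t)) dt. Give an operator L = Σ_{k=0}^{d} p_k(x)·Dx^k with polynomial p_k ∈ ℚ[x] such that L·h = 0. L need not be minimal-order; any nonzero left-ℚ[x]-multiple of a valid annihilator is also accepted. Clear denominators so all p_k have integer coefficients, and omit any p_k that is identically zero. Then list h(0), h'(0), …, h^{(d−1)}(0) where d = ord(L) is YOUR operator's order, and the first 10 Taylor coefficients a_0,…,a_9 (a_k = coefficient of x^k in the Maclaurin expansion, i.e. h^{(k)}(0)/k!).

f: a_k = 0, -8, 0, 128/3, 0, -2048/5, 0, 32768/7, 0, -524288/9, …
g: a_k = 0, 8, -16, 128/3, -128, 2048/5, -4096/3, 32768/7, -16384, 524288/9, …
L₀ := L_f ⊗_s L_g (sym. prod.), ord ≤ 4.
∫: right-multiply L₀ by Dx.
L = (1536 + 11264·x + 81920·x^2 + 638976·x^3 + 1966080·x^4 + 3407872·x^5 + 4194304·x^7)·Dx^2 + (288 + 7936·x + 78848·x^2 + 495616·x^3 + 2228224·x^4 + 6094848·x^5 + 9175040·x^6 + 3145728·x^7 + 14680064·x^8)·Dx^3 + (48 + 1024·x + 12288·x^2 + 79872·x^3 + 368640·x^4 + 1277952·x^5 + 3145728·x^6 + 4718592·x^7 + 3145728·x^8 + 8388608·x^9)·Dx^4 + (5 + 72·x + 592·x^2 + 3584·x^3 + 16896·x^4 + 61440·x^5 + 172032·x^6 + 393216·x^7 + 589824·x^8 + 524288·x^9 + 1048576·x^10)·Dx^5  (order 5).
h: a_k = 0, 0, 0, -64/3, 32, 0, 512/9, -212992/315, 22528/15, 0, …
ICs: h(0) = 0, h′(0) = 0, h′′(0) = 0, h′′′(0) = -128, h′′′′(0) = 768.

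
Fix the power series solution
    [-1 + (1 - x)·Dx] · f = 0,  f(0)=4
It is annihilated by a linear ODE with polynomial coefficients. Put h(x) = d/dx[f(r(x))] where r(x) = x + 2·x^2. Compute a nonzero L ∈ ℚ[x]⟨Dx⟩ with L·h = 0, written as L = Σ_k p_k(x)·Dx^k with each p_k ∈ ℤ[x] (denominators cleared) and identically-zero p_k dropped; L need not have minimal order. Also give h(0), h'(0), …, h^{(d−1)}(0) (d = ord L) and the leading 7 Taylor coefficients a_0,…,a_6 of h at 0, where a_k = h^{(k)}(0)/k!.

L = (6 + 12·x + 24·x^2) + (-1 - 3·x + 6·x^2 + 8·x^3)·Dx  (order 1).
h: a_k = 4, 24, 60, 176, 420, 1032, 2380, …
ICs: h(0) = 4.

f: a_k = 4, 4, 4, 4, 4, 4, 4, …
L₀ from L_f via x↦r, Dx↦r'^{-1}Dx.
h=h₀': d/dx-closure on L₀ ⇒ L.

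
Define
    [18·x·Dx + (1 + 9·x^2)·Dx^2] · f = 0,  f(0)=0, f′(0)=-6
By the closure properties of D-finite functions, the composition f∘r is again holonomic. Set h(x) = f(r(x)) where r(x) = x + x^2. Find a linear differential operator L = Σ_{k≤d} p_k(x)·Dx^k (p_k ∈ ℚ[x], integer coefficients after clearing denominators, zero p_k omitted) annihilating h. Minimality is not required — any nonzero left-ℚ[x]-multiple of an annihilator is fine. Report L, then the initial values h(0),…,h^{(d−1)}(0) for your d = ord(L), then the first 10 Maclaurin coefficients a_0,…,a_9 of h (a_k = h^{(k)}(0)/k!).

L = (-2 + 18·x + 72·x^2 + 108·x^3 + 54·x^4)·Dx + (1 + 2·x + 9·x^2 + 36·x^3 + 45·x^4 + 18·x^5)·Dx^2  (order 2).
h: a_k = 0, -6, -6, 18, 54, -216/5, -468, -2430/7, 3402, 8262, …
ICs: h(0) = 0, h′(0) = -6.

f: a_k = 0, -6, 0, 18, 0, -486/5, 0, 4374/7, 0, -4374, …
h₀=f(r): pull back L_f along r ⇒ L₀.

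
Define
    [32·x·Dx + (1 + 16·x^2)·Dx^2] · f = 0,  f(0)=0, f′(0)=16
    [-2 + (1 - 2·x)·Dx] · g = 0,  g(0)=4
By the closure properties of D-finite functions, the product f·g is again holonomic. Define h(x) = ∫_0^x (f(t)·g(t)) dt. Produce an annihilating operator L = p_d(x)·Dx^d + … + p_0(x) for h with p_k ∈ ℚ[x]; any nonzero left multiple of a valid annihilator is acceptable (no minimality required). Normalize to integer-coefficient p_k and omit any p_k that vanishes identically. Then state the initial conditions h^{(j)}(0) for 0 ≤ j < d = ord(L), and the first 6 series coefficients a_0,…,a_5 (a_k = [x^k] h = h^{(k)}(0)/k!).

L = 64·x·Dx + (4 - 32·x + 128·x^2)·Dx^2 + (-1 + 2·x - 16·x^2 + 32·x^3)·Dx^3  (order 3).
h: a_k = 0, 0, 32, 128/3, -64/3, -512/15, …
ICs: h(0) = 0, h′(0) = 0, h′′(0) = 64.

f: a_k = 0, 16, 0, -256/3, 0, 4096/5, …
g: a_k = 4, 8, 16, 32, 64, 128, …
f·g: L₀ = L_f ⊗_s L_g, ord ≤ 2·1.
h=∫h₀ ⇒ L = L₀·Dx.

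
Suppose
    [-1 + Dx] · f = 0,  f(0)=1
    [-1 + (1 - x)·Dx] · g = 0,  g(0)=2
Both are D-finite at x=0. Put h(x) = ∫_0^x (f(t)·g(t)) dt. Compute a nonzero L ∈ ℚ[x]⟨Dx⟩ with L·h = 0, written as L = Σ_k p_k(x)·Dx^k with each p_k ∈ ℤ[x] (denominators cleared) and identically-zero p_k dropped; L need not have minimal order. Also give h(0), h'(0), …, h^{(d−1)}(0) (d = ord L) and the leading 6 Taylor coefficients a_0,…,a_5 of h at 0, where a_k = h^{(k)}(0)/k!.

f: a_k = 1, 1, 1/2, 1/6, 1/24, 1/120, …
g: a_k = 2, 2, 2, 2, 2, 2, …
h₀=f·g: eliminate ⇒ L₀, order ≤ 1·1.
Integrate: L := L₀·Dx.
L = (2 - x)·Dx + (-1 + x)·Dx^2  (order 2).
h: a_k = 0, 2, 2, 5/3, 4/3, 13/12, …
ICs: h(0) = 0, h′(0) = 2.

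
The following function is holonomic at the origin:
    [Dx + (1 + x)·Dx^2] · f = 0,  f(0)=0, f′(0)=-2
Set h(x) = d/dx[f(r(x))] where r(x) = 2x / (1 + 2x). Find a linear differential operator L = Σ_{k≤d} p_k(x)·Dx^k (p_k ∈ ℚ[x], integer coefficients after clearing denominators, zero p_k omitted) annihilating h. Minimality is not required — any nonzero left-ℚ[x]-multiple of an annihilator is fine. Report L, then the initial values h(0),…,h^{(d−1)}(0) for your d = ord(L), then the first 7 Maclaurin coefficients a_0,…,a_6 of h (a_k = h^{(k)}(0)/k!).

f: a_k = 0, -2, 1, -2/3, 1/2, -2/5, 1/3, …
Change of var in L_f (x↦r) gives L₀.
Differentiate: ansatz ord ≤ ord L₀ ⇒ L.
L = (6 + 16·x) + (1 + 6·x + 8·x^2)·Dx  (order 1).
h: a_k = -4, 24, -112, 480, -1984, 8064, -32512, …
ICs: h(0) = -4.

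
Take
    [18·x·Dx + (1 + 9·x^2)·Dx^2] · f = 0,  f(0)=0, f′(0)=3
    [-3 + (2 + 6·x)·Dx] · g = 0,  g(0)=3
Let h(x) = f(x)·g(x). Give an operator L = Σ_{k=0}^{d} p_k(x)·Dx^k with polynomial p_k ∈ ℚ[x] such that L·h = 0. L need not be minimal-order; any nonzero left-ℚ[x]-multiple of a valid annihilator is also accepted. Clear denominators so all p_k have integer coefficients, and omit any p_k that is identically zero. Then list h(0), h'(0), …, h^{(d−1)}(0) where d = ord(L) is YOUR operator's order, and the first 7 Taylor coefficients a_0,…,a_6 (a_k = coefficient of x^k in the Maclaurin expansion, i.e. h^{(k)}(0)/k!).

L = (27 - 108·x - 81·x^2) + (-12 + 36·x + 324·x^2 + 324·x^3)·Dx + (4 + 24·x + 72·x^2 + 216·x^3 + 324·x^4)·Dx^2  (order 2).
h: a_k = 0, 9, 27/2, -297/8, -405/16, 94527/640, 298161/1280, …
ICs: h(0) = 0, h′(0) = 9.

f: a_k = 0, 3, 0, -9, 0, 243/5, 0, …
g: a_k = 3, 9/2, -27/8, 81/16, -1215/128, 5103/256, -45927/1024, …
f·g: L₀ = L_f ⊗_s L_g, ord ≤ 2·1.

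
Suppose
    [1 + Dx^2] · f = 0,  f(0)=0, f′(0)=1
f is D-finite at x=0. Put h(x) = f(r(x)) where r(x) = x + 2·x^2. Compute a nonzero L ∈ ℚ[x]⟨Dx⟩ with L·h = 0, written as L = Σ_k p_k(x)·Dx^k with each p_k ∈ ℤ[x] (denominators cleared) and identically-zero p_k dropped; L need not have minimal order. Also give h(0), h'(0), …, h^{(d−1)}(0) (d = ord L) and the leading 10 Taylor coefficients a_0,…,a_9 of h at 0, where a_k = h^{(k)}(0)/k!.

L = (1 + 12·x + 48·x^2 + 64·x^3) - 4·Dx + (1 + 4·x)·Dx^2  (order 2).
h: a_k = 0, 1, 2, -1/6, -1, -239/120, -5/4, 1679/5040, 239/360, 235873/362880, …
ICs: h(0) = 0, h′(0) = 1.

f: a_k = 0, 1, 0, -1/6, 0, 1/120, 0, -1/5040, 0, 1/362880, …
f∘r: x↦r, Dx↦Dx/r' in L_f ⇒ L₀.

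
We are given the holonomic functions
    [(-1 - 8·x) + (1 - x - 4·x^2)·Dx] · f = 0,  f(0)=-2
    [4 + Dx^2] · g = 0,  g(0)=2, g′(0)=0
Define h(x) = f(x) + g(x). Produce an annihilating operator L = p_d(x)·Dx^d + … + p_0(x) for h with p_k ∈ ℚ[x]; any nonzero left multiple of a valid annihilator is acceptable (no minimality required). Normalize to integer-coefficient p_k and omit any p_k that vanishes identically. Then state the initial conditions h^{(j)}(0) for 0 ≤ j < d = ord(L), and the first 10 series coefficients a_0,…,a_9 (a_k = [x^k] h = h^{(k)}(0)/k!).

L = (116 + 1008·x + 968·x^2 + 2688·x^3 + 640·x^4 + 1024·x^5) + (-28 - 4·x + 8·x^2 + 200·x^3 + 480·x^4 + 384·x^5 + 512·x^6)·Dx + (29 + 252·x + 242·x^2 + 672·x^3 + 160·x^4 + 256·x^5)·Dx^2 + (-7 - x + 2·x^2 + 50·x^3 + 120·x^4 + 96·x^5 + 128·x^6)·Dx^3  (order 3).
h: a_k = 0, -2, -14, -18, -170/3, -130, -16298/45, -882, -733946/315, -5858, …
ICs: h(0) = 0, h′(0) = -2, h′′(0) = -28.

f: a_k = -2, -2, -10, -18, -58, -130, -362, -882, -2330, -5858, …
g: a_k = 2, 0, -4, 0, 4/3, 0, -8/45, 0, 4/315, 0, …
h₀=f+g: left-lcm gives L₀, ord ≤ 3.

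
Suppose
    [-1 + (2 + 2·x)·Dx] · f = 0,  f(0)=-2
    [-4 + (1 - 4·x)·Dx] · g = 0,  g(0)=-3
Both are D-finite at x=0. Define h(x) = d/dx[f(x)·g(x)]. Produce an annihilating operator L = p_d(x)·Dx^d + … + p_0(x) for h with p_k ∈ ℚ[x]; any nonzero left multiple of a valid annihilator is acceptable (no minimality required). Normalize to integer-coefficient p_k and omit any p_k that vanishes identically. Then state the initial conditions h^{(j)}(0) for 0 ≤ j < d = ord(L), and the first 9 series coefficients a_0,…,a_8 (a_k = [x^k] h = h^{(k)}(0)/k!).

L = (143 + 216·x + 48·x^2) + (-18 + 46·x + 96·x^2 + 32·x^3)·Dx  (order 1).
h: a_k = 27, 429/2, 10305/8, 109905/16, 4396305/128, 42204339/256, 787815021/1024, 7202878905/2048, 518607300465/32768, …
ICs: h(0) = 27.

f: a_k = -2, -1, 1/4, -1/8, 5/64, -7/128, 21/512, -33/1024, 429/16384, …
g: a_k = -3, -12, -48, -192, -768, -3072, -12288, -49152, -196608, …
L₀ := L_f ⊗_s L_g (sym. prod.), ord ≤ 1.
h=h₀': d/dx-closure on L₀ ⇒ L.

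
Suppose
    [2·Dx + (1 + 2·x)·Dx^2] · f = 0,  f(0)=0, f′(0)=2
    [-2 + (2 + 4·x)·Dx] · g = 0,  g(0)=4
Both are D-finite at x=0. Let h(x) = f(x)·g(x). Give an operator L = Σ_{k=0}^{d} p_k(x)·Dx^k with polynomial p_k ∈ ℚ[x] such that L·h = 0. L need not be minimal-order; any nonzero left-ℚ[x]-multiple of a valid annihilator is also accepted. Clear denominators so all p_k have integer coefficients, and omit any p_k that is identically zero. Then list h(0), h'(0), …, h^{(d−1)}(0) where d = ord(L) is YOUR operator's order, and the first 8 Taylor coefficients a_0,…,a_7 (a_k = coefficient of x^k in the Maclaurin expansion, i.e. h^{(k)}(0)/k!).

f: a_k = 0, 2, -2, 8/3, -4, 32/5, -32/3, 128/7, …
g: a_k = 4, 4, -2, 2, -5/2, 7/2, -21/4, 33/4, …
Sym-product of L_f,L_g gives L₀ (≤ ord 2).
L = 1 + (1 + 4·x + 4·x^2)·Dx^2  (order 2).
h: a_k = 0, 8, 0, -4/3, 8/3, -71/15, 124/15, -3043/210, …
ICs: h(0) = 0, h′(0) = 8.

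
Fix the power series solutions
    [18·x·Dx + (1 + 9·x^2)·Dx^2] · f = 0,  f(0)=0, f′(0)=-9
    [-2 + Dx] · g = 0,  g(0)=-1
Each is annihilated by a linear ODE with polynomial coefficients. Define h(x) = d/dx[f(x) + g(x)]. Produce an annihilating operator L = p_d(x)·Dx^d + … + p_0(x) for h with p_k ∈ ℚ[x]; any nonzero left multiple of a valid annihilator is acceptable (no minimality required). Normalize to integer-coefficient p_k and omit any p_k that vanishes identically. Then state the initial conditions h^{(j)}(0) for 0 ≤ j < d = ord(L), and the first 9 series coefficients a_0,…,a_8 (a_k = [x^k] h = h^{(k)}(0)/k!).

L = (18 - 36·x - 486·x^2 - 324·x^3) + (-11 + 207·x^2 - 162·x^4)·Dx + (1 + 9·x + 18·x^2 + 81·x^3 + 81·x^4)·Dx^2  (order 2).
h: a_k = -11, -4, 77, -8/3, -2191/3, -8/15, 295237/45, -16/315, -18600439/315, …
ICs: h(0) = -11, h′(0) = -4.

f: a_k = 0, -9, 0, 27, 0, -729/5, 0, 6561/7, 0, …
g: a_k = -1, -2, -2, -4/3, -2/3, -4/15, -4/45, -8/315, -2/315, …
Sum ⇒ L₀ = lclm(L_f,L_g) in ℚ(x)⟨Dx⟩.
h=h₀': d/dx-closure on L₀ ⇒ L.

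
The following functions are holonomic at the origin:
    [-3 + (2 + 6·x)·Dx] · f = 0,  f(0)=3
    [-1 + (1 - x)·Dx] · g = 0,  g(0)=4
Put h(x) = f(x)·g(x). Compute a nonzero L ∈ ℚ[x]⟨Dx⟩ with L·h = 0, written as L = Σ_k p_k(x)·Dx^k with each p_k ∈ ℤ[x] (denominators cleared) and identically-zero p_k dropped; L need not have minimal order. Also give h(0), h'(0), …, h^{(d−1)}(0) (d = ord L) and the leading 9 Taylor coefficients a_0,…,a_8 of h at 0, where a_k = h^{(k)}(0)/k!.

L = (5 + 3·x) + (-2 - 4·x + 6·x^2)·Dx  (order 1).
h: a_k = 12, 30, 33/2, 147/4, -39/32, 5025/64, -25827/256, 164859/512, -5806263/8192, …
ICs: h(0) = 12.

f: a_k = 3, 9/2, -27/8, 81/16, -1215/128, 5103/256, -45927/1024, 216513/2048, -8444007/32768, …
g: a_k = 4, 4, 4, 4, 4, 4, 4, 4, 4, …
L₀ := L_f ⊗_s L_g (sym. prod.), ord ≤ 1.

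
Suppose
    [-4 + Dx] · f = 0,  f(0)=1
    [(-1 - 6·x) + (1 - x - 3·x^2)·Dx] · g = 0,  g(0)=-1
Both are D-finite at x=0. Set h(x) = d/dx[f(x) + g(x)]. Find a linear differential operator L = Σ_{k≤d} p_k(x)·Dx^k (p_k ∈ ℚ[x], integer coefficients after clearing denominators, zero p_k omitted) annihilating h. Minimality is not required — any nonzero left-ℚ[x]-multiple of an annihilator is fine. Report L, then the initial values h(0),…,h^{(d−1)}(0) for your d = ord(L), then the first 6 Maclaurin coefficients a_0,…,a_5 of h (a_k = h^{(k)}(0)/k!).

f: a_k = 1, 4, 8, 32/3, 32/3, 128/15, …
g: a_k = -1, -1, -4, -7, -19, -40, …
Weyl lclm of L_f,L_g ⇒ L₀ (ord ≤ 2).
Differentiate: ansatz ord ≤ ord L₀ ⇒ L.
L = (20 + 496·x + 552·x^2 + 2160·x^3 + 1296·x^4) + (-13 - 112·x - 298·x^2 - 516·x^3 + 360·x^4 + 432·x^5)·Dx + (2 - 3·x + 40·x^2 - 6·x^3 - 171·x^4 - 108·x^5)·Dx^2  (order 2).
h: a_k = 3, 8, 11, -100/3, -472/3, -8218/15, …
ICs: h(0) = 3, h′(0) = 8.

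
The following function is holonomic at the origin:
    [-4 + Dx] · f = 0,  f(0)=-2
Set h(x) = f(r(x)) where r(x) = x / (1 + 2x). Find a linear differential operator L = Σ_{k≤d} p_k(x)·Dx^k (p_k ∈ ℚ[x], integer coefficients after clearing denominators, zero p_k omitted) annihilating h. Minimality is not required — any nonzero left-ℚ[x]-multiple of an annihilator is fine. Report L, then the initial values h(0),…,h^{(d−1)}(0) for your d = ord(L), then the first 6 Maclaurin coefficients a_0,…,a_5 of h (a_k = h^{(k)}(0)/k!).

L = -4 + (1 + 4·x + 4·x^2)·Dx  (order 1).
h: a_k = -2, -8, 0, 32/3, -64/3, 128/5, …
ICs: h(0) = -2.

f: a_k = -2, -8, -16, -64/3, -64/3, -256/15, …
Change of var in L_f (x↦r) gives L₀.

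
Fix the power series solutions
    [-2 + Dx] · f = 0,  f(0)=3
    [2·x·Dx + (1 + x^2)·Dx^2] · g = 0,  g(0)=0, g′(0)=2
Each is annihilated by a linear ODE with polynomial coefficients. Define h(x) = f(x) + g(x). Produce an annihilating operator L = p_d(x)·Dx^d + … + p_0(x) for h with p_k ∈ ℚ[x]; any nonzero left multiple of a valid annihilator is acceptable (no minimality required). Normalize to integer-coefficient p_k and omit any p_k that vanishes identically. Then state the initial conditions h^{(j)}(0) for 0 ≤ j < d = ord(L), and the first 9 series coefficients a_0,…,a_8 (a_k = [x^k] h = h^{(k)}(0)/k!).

f: a_k = 3, 6, 6, 4, 2, 4/5, 4/15, 8/105, 2/105, …
g: a_k = 0, 2, 0, -2/3, 0, 2/5, 0, -2/7, 0, …
Weyl lclm of L_f,L_g ⇒ L₀ (ord ≤ 3).
L = (2 - 4·x - 6·x^2 - 4·x^3)·Dx + (-3 - x^2 - 2·x^4)·Dx^2 + (1 + x + 2·x^2 + x^3 + x^4)·Dx^3  (order 3).
h: a_k = 3, 8, 6, 10/3, 2, 6/5, 4/15, -22/105, 2/105, …
ICs: h(0) = 3, h′(0) = 8, h′′(0) = 12.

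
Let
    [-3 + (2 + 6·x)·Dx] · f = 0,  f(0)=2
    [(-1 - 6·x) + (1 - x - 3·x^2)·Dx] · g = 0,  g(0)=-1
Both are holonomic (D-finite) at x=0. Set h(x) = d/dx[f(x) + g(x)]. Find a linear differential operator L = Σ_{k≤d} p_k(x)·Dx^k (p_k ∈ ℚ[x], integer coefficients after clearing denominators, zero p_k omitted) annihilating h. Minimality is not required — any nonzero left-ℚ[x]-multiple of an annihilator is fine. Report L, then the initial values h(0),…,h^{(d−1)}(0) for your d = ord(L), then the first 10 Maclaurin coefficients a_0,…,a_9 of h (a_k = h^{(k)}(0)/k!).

L = (-468 - 2754·x - 7452·x^2 - 6804·x^3 - 7290·x^4) + (-141 - 2052·x - 10179·x^2 - 21384·x^3 - 26001·x^4 - 21870·x^5)·Dx + (38 + 274·x + 546·x^2 - 234·x^3 - 2970·x^4 - 6642·x^5 - 4860·x^6)·Dx^2  (order 2).
h: a_k = 2, -25/2, -87/8, -1621/16, -17095/128, -194919/256, -1050259/1024, -11137741/2048, -215142903/32768, -2476071475/65536, …
ICs: h(0) = 2, h′(0) = -25/2.

f: a_k = 2, 3, -9/4, 27/8, -405/64, 1701/128, -15309/512, 72171/1024, -2814669/16384, 14073345/32768, …
g: a_k = -1, -1, -4, -7, -19, -40, -97, -217, -508, -1159, …
L₀ := lclm(L_f,L_g); ord L₀ ≤ 1+1.
h₀' ⇒ L via d/dx closure of L₀.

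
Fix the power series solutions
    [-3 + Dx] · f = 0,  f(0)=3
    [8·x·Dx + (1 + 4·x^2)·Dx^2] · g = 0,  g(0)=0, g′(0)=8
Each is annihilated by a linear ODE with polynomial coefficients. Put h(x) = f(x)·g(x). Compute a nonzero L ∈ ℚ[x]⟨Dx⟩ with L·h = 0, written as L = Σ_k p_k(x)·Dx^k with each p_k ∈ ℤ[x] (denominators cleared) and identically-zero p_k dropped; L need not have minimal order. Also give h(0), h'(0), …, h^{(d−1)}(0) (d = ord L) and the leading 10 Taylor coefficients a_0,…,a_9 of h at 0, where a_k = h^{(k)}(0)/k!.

f: a_k = 3, 9, 27/2, 27/2, 81/8, 243/40, 243/80, 729/560, 2187/4480, 729/4480, …
g: a_k = 0, 8, 0, -32/3, 0, 128/5, 0, -512/7, 0, 2048/9, …
f·g: L₀ = L_f ⊗_s L_g, ord ≤ 1·2.
L = (9 - 24·x + 36·x^2) + (-6 + 8·x - 24·x^2)·Dx + (1 + 4·x^2)·Dx^2  (order 2).
h: a_k = 0, 24, 72, 76, 12, 69/5, 135, 2973/70, -5139/14, -24883/336, …
ICs: h(0) = 0, h′(0) = 24.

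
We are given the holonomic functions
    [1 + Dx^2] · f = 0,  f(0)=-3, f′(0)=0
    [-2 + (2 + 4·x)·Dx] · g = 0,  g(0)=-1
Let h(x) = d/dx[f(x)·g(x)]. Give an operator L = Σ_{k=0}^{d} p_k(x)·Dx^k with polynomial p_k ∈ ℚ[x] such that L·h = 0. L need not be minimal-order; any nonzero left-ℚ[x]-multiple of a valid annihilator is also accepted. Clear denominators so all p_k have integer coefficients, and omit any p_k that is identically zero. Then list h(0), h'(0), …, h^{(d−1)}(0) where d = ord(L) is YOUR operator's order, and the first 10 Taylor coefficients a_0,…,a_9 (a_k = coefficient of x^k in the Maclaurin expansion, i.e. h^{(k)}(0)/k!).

f: a_k = -3, 0, 3/2, 0, -1/8, 0, 1/240, 0, -1/13440, 0, …
g: a_k = -1, -1, 1/2, -1/2, 5/8, -7/8, 21/16, -33/16, 429/128, -715/128, …
Product ⇒ symmetric product L₀, ord ≤ 2.
Derive L from L₀ (diff closure).
L = (2 + 12·x + 16·x^2 + 8·x^3 + 4·x^4) + (1 - 6·x^2 - 4·x^3)·Dx + (1 + 5·x + 9·x^2 + 8·x^3 + 4·x^4)·Dx^2  (order 2).
h: a_k = 3, -6, 0, -4, 10, -92/5, 518/15, -6856/105, 4338/35, -223232/945, …
ICs: h(0) = 3, h′(0) = -6.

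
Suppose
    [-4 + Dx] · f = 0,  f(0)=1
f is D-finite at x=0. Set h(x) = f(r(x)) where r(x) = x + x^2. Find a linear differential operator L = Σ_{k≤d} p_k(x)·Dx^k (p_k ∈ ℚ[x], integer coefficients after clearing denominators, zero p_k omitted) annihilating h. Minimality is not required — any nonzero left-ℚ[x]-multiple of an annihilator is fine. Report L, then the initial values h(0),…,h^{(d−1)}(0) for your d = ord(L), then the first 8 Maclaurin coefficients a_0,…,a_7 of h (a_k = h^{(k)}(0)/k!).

f: a_k = 1, 4, 8, 32/3, 32/3, 128/15, 256/45, 1024/315, …
Change of var in L_f (x↦r) gives L₀.
L = (-4 - 8·x) + Dx  (order 1).
h: a_k = 1, 4, 12, 80/3, 152/3, 416/5, 5536/45, 52096/315, …
ICs: h(0) = 1.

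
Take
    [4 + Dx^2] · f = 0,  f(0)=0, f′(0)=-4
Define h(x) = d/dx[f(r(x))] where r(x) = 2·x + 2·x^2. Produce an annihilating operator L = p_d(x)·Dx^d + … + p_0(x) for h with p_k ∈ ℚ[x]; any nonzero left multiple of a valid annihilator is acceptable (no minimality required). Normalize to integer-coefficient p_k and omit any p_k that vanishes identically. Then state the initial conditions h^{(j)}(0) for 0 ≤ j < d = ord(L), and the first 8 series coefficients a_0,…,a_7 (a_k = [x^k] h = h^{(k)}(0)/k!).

L = (28 + 128·x + 384·x^2 + 512·x^3 + 256·x^4) + (-6 - 12·x)·Dx + (1 + 4·x + 4·x^2)·Dx^2  (order 2).
h: a_k = -8, -16, 64, 256, 704/3, -384, -51712/45, -45056/45, …
ICs: h(0) = -8, h′(0) = -16.

f: a_k = 0, -4, 0, 8/3, 0, -8/15, 0, 16/315, …
Substitute x→r, Dx→(1/r')Dx; clear ⇒ L₀.
h=h₀': d/dx-closure on L₀ ⇒ L.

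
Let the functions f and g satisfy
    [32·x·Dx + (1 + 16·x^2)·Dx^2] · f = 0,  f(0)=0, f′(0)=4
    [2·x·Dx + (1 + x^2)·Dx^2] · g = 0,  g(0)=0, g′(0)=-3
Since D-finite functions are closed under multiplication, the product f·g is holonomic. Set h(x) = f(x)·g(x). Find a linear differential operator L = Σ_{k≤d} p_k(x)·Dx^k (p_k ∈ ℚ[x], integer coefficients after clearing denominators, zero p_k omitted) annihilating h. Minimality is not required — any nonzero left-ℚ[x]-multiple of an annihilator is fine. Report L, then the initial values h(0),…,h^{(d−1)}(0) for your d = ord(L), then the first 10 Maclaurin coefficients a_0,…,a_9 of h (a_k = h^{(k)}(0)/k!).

L = (-384·x - 10880·x^3 - 16384·x^5 + 34816·x^7 + 98304·x^9)·Dx + (-68 - 3916·x^2 - 19584·x^4 - 14336·x^6 + 121856·x^8 + 147456·x^10)·Dx^2 + (-136·x - 2632·x^3 - 6528·x^5 + 16448·x^7 + 69632·x^9 + 49152·x^11)·Dx^3 + (-1 - 34·x^2 - 305·x^4 + 4880·x^8 + 8704·x^10 + 4096·x^12)·Dx^4  (order 4).
h: a_k = 0, 0, -12, 0, 68, 0, -9572/15, 0, 253436/35, 0, …
ICs: h(0) = 0, h′(0) = 0, h′′(0) = -24, h′′′(0) = 0.

f: a_k = 0, 4, 0, -64/3, 0, 1024/5, 0, -16384/7, 0, 262144/9, …
g: a_k = 0, -3, 0, 1, 0, -3/5, 0, 3/7, 0, -1/3, …
h₀=f·g: eliminate ⇒ L₀, order ≤ 2·2.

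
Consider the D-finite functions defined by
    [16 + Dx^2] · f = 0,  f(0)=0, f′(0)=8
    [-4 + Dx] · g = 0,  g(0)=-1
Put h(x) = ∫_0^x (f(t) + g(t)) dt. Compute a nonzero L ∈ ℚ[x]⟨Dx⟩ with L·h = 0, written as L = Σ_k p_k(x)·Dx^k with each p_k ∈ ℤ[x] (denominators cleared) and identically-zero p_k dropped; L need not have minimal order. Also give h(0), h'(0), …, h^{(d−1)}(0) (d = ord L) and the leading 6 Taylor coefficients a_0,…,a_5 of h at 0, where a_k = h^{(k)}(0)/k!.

L = -64·Dx + 16·Dx^2 - 4·Dx^3 + Dx^4  (order 4).
h: a_k = 0, -1, 2, -8/3, -8, -32/15, …
ICs: h(0) = 0, h′(0) = -1, h′′(0) = 4, h′′′(0) = -16.

f: a_k = 0, 8, 0, -64/3, 0, 256/15, …
g: a_k = -1, -4, -8, -32/3, -32/3, -128/15, …
Sum ⇒ L₀ = lclm(L_f,L_g) in ℚ(x)⟨Dx⟩.
h=∫h₀ ⇒ L = L₀·Dx.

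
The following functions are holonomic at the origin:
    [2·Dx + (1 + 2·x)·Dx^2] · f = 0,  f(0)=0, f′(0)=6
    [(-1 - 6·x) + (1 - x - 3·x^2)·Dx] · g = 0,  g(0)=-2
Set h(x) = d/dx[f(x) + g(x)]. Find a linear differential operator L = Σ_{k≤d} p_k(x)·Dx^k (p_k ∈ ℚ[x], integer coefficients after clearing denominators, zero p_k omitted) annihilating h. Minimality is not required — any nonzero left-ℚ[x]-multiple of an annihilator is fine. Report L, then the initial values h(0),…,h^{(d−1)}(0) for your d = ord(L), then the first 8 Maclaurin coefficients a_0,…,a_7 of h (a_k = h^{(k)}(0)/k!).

L = (-74 - 412·x - 948·x^2 - 864·x^3 - 648·x^4) + (-17 - 212·x - 890·x^2 - 1644·x^3 - 1764·x^4 - 1080·x^5)·Dx + (5 + 27·x + 33·x^2 - 68·x^3 - 276·x^4 - 396·x^5 - 216·x^6)·Dx^2  (order 2).
h: a_k = 4, -28, -18, -200, -304, -1356, -2654, -8896, …
ICs: h(0) = 4, h′(0) = -28.

f: a_k = 0, 6, -6, 8, -12, 96/5, -32, 384/7, …
g: a_k = -2, -2, -8, -14, -38, -80, -194, -434, …
Sum ⇒ L₀ = lclm(L_f,L_g) in ℚ(x)⟨Dx⟩.
h=h₀': d/dx-closure on L₀ ⇒ L.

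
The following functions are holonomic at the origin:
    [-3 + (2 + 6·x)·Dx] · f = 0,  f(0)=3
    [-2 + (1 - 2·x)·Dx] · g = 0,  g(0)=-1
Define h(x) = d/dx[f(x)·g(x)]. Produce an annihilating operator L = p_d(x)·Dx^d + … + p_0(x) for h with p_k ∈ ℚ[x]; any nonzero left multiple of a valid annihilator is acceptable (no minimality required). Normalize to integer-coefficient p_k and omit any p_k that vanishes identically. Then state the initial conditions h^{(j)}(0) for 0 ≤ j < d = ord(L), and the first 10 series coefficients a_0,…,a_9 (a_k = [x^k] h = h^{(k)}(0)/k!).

L = (47 + 252·x + 108·x^2) + (-14 - 26·x + 72·x^2 + 72·x^3)·Dx  (order 1).
h: a_k = -21/2, -141/4, -1935/16, -9105/32, -207615/256, -858771/512, -9530787/2048, -35125305/4096, -1644491295/65536, -5155628415/131072, …
ICs: h(0) = -21/2.

f: a_k = 3, 9/2, -27/8, 81/16, -1215/128, 5103/256, -45927/1024, 216513/2048, -8444007/32768, 42220035/65536, …
g: a_k = -1, -2, -4, -8, -16, -32, -64, -128, -256, -512, …
f·g: L₀ = L_f ⊗_s L_g, ord ≤ 1·1.
h=h₀': d/dx-closure on L₀ ⇒ L.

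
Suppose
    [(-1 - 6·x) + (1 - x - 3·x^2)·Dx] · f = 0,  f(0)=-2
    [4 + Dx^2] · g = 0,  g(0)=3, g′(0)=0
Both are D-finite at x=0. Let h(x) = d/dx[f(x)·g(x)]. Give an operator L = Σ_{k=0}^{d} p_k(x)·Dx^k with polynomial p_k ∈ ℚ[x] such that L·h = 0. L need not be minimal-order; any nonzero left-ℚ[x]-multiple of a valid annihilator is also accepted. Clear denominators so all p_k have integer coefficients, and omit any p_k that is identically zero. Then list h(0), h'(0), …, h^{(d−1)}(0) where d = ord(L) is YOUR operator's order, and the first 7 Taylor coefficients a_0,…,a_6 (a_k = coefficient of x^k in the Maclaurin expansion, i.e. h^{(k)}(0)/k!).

L = (10 - 16·x - 40·x^2 + 48·x^3 + 72·x^4) + (5 + 34·x + 36·x^2 + 72·x^3)·Dx + (-1 - x - x^2 + 12·x^3 + 18·x^4)·Dx^2  (order 2).
h: a_k = -6, -24, -90, -280, -800, -11084/5, -89194/15, …
ICs: h(0) = -6, h′(0) = -24.

f: a_k = -2, -2, -8, -14, -38, -80, -194, …
g: a_k = 3, 0, -6, 0, 2, 0, -4/15, …
f·g: L₀ = L_f ⊗_s L_g, ord ≤ 1·2.
Differentiate: ansatz ord ≤ ord L₀ ⇒ L.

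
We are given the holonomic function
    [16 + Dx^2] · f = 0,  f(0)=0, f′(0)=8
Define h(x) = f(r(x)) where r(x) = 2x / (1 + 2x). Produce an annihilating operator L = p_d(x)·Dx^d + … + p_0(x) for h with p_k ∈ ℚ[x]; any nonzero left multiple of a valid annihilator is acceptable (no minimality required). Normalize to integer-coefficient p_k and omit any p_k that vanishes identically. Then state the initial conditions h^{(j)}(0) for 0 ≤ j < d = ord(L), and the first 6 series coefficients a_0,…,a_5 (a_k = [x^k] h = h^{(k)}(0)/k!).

f: a_k = 0, 8, 0, -64/3, 0, 256/15, …
Substitute x→r, Dx→(1/r')Dx; clear ⇒ L₀.
L = 64 + (4 + 24·x + 48·x^2 + 32·x^3)·Dx + (1 + 8·x + 24·x^2 + 32·x^3 + 16·x^4)·Dx^2  (order 2).
h: a_k = 0, 16, -32, -320/3, 896, -49408/15, …
ICs: h(0) = 0, h′(0) = 16.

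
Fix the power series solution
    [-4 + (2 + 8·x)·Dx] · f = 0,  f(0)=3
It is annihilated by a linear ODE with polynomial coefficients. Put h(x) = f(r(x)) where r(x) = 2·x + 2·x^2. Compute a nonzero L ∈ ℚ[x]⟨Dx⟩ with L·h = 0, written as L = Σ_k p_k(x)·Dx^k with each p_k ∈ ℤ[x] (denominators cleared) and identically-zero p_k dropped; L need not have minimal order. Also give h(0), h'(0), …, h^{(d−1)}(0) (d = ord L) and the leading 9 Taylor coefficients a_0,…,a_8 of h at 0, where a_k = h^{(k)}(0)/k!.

f: a_k = 3, 6, -6, 12, -30, 84, -252, 792, -2574, …
L₀ from L_f via x↦r, Dx↦r'^{-1}Dx.
L = (-4 - 8·x) + (1 + 8·x + 8·x^2)·Dx  (order 1).
h: a_k = 3, 12, -12, 48, -216, 1056, -5472, 29568, -164832, …
ICs: h(0) = 3.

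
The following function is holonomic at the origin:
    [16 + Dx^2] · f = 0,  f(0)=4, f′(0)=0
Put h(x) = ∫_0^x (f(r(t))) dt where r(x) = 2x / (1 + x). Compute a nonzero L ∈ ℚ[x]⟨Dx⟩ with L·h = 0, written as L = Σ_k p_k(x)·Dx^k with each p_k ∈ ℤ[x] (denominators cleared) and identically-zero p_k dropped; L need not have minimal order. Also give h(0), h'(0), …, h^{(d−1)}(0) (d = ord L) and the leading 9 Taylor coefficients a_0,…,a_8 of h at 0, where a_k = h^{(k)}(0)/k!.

L = 64·Dx + (2 + 6·x + 6·x^2 + 2·x^3)·Dx^2 + (1 + 4·x + 6·x^2 + 4·x^3 + x^4)·Dx^3  (order 3).
h: a_k = 0, 4, 0, -128/3, 64, 896/15, -3328/9, 212864/315, -2592/5, …
ICs: h(0) = 0, h′(0) = 4, h′′(0) = 0.

f: a_k = 4, 0, -32, 0, 128/3, 0, -1024/45, 0, 2048/315, …
Change of var in L_f (x↦r) gives L₀.
Integrate: L := L₀·Dx.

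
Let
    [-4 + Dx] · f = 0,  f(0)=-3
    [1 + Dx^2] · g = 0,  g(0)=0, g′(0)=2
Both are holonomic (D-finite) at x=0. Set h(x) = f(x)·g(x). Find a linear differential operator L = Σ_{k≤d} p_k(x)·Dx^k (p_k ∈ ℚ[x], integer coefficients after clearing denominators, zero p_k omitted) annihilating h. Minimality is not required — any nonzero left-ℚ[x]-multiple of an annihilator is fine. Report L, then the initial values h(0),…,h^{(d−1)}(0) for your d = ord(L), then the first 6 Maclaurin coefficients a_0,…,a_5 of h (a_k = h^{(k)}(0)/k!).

f: a_k = -3, -12, -24, -32, -32, -128/5, …
g: a_k = 0, 2, 0, -1/3, 0, 1/60, …
Sym-product of L_f,L_g gives L₀ (≤ ord 2).
L = 17 - 8·Dx + Dx^2  (order 2).
h: a_k = 0, -6, -24, -47, -60, -1121/20, …
ICs: h(0) = 0, h′(0) = -6.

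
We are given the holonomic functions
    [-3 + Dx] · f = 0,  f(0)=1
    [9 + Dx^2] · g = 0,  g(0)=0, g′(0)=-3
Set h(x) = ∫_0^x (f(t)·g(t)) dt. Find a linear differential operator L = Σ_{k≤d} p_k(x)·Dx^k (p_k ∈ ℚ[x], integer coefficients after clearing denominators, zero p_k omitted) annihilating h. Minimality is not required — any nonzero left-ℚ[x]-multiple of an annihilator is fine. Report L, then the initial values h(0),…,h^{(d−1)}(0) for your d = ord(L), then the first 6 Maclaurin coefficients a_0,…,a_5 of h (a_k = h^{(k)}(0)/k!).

L = 18·Dx - 6·Dx^2 + Dx^3  (order 3).
h: a_k = 0, 0, -3/2, -3, -9/4, 0, …
ICs: h(0) = 0, h′(0) = 0, h′′(0) = -3.

f: a_k = 1, 3, 9/2, 9/2, 27/8, 81/40, …
g: a_k = 0, -3, 0, 9/2, 0, -81/40, …
f·g: L₀ = L_f ⊗_s L_g, ord ≤ 1·2.
h=∫₀ˣh₀: take L = L₀·Dx.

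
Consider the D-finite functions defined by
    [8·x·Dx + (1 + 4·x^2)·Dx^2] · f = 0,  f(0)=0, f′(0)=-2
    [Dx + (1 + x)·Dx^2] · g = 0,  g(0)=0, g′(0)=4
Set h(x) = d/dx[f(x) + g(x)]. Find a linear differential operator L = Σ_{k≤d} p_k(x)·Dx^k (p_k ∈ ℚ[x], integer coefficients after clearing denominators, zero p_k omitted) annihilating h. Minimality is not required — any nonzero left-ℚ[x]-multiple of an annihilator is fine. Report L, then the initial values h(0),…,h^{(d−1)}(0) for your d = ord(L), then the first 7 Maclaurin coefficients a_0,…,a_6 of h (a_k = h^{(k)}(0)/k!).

L = (-8 - 24·x + 96·x^2 + 32·x^3) + (-10 - 16·x + 72·x^2 + 192·x^3 + 64·x^4)·Dx + (-1 + 7·x + 8·x^2 + 32·x^3 + 48·x^4 + 16·x^5)·Dx^2  (order 2).
h: a_k = 2, -4, 12, -4, -28, -4, 132, …
ICs: h(0) = 2, h′(0) = -4.

f: a_k = 0, -2, 0, 8/3, 0, -32/5, 0, …
g: a_k = 0, 4, -2, 4/3, -1, 4/5, -2/3, …
Sum ⇒ L₀ = lclm(L_f,L_g) in ℚ(x)⟨Dx⟩.
Derive L from L₀ (diff closure).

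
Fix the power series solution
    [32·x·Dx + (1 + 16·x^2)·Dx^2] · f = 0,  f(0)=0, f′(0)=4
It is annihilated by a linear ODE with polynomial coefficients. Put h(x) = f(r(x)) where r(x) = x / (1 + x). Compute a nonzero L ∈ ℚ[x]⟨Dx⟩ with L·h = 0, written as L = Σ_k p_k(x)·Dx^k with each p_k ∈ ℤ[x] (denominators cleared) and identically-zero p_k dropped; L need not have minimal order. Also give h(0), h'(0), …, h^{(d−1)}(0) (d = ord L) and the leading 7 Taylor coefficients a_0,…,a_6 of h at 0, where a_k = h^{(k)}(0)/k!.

f: a_k = 0, 4, 0, -64/3, 0, 1024/5, 0, …
L₀ from L_f via x↦r, Dx↦r'^{-1}Dx.
L = (2 + 34·x)·Dx + (1 + 2·x + 17·x^2)·Dx^2  (order 2).
h: a_k = 0, 4, -4, -52/3, 60, 404/5, -2444/3, …
ICs: h(0) = 0, h′(0) = 4.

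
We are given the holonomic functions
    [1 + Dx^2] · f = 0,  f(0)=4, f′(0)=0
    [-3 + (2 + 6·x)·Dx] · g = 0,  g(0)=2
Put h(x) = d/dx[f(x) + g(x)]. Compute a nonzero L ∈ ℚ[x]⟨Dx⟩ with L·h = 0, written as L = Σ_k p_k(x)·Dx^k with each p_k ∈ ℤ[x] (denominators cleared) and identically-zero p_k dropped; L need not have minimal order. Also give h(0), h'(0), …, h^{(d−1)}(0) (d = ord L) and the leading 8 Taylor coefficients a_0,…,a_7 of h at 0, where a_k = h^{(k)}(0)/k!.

f: a_k = 4, 0, -2, 0, 1/6, 0, -1/180, 0, …
g: a_k = 2, 3, -9/4, 27/8, -405/64, 1701/128, -15309/512, 72171/1024, …
h₀=f+g: left-lcm gives L₀, ord ≤ 3.
Differentiate: ansatz ord ≤ ord L₀ ⇒ L.
L = (-417 - 72·x - 108·x^2) + (-62 - 234·x - 216·x^2 - 216·x^3)·Dx + (-417 - 72·x - 108·x^2)·Dx^2 + (-62 - 234·x - 216·x^2 - 216·x^3)·Dx^3  (order 3).
h: a_k = 3, -17/2, 81/8, -1183/48, 8505/128, -689033/3840, 505197/1024, -886620223/645120, …
ICs: h(0) = 3, h′(0) = -17/2, h′′(0) = 81/4.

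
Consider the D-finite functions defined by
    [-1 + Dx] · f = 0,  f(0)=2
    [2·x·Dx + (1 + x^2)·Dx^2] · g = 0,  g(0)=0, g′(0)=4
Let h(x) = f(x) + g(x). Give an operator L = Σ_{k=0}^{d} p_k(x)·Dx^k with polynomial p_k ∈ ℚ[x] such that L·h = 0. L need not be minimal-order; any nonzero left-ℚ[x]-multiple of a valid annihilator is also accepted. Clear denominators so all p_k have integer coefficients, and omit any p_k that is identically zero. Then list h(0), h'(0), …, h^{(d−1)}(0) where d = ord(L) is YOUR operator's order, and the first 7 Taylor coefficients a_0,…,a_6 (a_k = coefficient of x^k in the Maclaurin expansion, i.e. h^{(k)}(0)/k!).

f: a_k = 2, 2, 1, 1/3, 1/12, 1/60, 1/360, …
g: a_k = 0, 4, 0, -4/3, 0, 4/5, 0, …
Sum ⇒ L₀ = lclm(L_f,L_g) in ℚ(x)⟨Dx⟩.
L = (2 - 4·x - 2·x^2)·Dx + (-3 + 3·x + x^2 - x^3)·Dx^2 + (1 + x + x^2 + x^3)·Dx^3  (order 3).
h: a_k = 2, 6, 1, -1, 1/12, 49/60, 1/360, …
ICs: h(0) = 2, h′(0) = 6, h′′(0) = 2.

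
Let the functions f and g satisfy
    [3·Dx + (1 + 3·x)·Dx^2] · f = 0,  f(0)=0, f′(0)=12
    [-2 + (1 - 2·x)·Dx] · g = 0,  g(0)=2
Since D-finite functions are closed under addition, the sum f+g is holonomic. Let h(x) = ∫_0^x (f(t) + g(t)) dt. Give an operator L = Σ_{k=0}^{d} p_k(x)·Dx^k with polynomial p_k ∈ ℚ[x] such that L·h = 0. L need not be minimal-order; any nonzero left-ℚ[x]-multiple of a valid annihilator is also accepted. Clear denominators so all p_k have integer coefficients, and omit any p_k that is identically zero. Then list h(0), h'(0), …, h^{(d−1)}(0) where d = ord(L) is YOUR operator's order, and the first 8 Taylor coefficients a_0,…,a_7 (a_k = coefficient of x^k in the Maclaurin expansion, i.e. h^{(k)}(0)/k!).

f: a_k = 0, 12, -18, 36, -81, 972/5, -486, 8748/7, …
g: a_k = 2, 4, 8, 16, 32, 64, 128, 256, …
f+g: L₀ = lclm(L_f,L_g), ord ≤ 2+1.
h=∫₀ˣh₀: take L = L₀·Dx.
L = (-144 - 72·x)·Dx^2 + (-6 - 216·x - 144·x^2)·Dx^3 + (7 + 13·x - 36·x^2 - 36·x^3)·Dx^4  (order 4).
h: a_k = 0, 2, 8, -10/3, 13, -49/5, 646/15, -358/7, …
ICs: h(0) = 0, h′(0) = 2, h′′(0) = 16, h′′′(0) = -20.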